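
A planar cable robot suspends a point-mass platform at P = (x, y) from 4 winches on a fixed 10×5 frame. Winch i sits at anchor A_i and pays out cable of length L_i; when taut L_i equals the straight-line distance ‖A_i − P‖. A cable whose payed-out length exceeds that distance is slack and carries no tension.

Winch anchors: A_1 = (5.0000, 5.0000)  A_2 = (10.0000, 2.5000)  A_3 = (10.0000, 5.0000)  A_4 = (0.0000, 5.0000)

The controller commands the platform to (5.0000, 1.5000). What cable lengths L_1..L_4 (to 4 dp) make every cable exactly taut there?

L_1: Δ = A_1−P = (0.0000, 3.5000) → ‖Δ‖ = √12.2500 = 3.5000
L_2: Δ = A_2−P = (5.0000, 1.0000) → ‖Δ‖ = √26.0000 = 5.0990
L_3: Δ = A_3−P = (5.0000, 3.5000) → ‖Δ‖ = √37.2500 = 6.1033
L_4: Δ = A_4−P = (-5.0000, 3.5000) → ‖Δ‖ = √37.2500 = 6.1033

(3.5000, 5.0990, 6.1033, 6.1033)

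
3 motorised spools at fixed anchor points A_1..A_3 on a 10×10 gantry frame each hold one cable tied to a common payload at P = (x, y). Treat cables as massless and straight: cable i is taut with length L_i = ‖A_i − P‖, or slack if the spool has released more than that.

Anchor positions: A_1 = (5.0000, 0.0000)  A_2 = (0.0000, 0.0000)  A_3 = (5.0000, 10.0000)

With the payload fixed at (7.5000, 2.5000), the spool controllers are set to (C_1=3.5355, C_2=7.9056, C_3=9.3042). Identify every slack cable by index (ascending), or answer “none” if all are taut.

cable 1: L_1 = ‖A_1−P‖ = 3.5355;  C_1 = 3.5355 → taut
cable 2: L_2 = ‖A_2−P‖ = 7.9057;  C_2 = 7.9056 → taut
cable 3: L_3 = ‖A_3−P‖ = 7.9057;  C_3 = 9.3042 → slack

3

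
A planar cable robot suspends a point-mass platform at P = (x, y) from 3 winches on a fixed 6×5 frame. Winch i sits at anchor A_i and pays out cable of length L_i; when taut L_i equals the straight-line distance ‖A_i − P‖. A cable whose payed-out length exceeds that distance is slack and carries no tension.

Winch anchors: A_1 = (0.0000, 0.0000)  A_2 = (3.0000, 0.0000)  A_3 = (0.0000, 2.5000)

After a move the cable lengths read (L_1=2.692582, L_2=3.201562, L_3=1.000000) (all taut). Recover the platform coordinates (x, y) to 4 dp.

circle eqns → linear via eq_j − eq_1; set k_j = A_j·A_j − L_j²
k_1 = 0.0000+0.0000−7.2500 = -7.2500
-6.0000·x + 0.0000·y = k_1−k_2 = -6.0000
0.0000·x − 5.0000·y = k_1−k_3 = -12.5000
solve first two rows → x=1.0000, y=2.5000

(1.0000, 2.5000)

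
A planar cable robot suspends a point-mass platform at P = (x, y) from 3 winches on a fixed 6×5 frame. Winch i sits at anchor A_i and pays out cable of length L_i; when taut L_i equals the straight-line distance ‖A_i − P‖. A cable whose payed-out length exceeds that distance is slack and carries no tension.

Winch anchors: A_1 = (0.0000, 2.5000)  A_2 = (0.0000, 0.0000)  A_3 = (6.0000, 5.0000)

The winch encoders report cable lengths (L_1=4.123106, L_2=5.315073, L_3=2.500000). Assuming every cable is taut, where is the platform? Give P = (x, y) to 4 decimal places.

expand ‖A_i−P‖²=L_i² and subtract eq 1 (k_i ≔ ‖A_i‖²−L_i²)
k_1 = 0.0000+6.2500−17.0000 = -10.7500
eq1−eq2 → [0.0000  5.0000]·P = 17.5000
eq1−eq3 → [-12.0000  -5.0000]·P = -65.5000
2×2 solve → P = (4.0000, 3.5000)

(4.0000, 3.5000)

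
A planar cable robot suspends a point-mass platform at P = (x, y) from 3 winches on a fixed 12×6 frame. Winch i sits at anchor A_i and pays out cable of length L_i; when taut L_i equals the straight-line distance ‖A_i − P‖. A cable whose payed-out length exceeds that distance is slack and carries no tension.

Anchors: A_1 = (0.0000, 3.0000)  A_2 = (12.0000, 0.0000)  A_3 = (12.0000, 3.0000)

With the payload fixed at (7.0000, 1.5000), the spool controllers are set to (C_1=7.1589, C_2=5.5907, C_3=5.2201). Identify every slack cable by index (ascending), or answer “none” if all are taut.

2

cable 1: L_1 = ‖A_1−P‖ = 7.1589;  C_1 = 7.1589 → taut
cable 2: L_2 = ‖A_2−P‖ = 5.2202;  C_2 = 5.5907 → slack
cable 3: L_3 = ‖A_3−P‖ = 5.2202;  C_3 = 5.2201 → taut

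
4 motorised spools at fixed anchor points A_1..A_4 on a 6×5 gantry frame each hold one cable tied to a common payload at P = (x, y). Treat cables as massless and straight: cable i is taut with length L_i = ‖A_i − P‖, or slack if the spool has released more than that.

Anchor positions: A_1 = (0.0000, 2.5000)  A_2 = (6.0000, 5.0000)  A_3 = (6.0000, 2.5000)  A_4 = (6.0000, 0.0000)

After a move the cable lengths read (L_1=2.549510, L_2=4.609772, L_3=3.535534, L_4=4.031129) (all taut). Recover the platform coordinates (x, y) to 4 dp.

(2.5000, 2.0000)

expand ‖A_i−P‖²=L_i² and subtract eq 1 (q_i ≔ ‖A_i‖²−L_i²)
q_1 = 0.0000+6.2500−6.5000 = -0.2500
eq1−eq2 → [-12.0000  -5.0000]·P = -40.0000
eq1−eq3 → [-12.0000  0.0000]·P = -30.0000
eq1−eq4 → [-12.0000  5.0000]·P = -20.0000
2×2 solve → P = (2.5000, 2.0000)
check cable 4: ‖A_4−P‖² = 16.2500 ≈ L_4² = 16.2500 ✓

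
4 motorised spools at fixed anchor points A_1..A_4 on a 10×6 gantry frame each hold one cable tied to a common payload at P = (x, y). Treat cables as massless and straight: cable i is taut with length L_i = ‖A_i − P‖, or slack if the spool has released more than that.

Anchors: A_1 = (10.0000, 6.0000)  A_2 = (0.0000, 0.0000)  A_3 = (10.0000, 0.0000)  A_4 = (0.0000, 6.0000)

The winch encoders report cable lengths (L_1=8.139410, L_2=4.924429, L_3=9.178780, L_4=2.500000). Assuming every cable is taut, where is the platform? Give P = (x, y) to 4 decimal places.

circle eqns → linear via eq_j − eq_1; set c_j = A_j·A_j − L_j²
c_1 = 100.0000+36.0000−66.2500 = 69.7500
20.0000·x + 12.0000·y = c_1−c_2 = 94.0000
0.0000·x + 12.0000·y = c_1−c_3 = 54.0000
20.0000·x + 0.0000·y = c_1−c_4 = 40.0000
solve first two rows → x=2.0000, y=4.5000
check cable 4: ‖A_4−P‖² = 6.2500 ≈ L_4² = 6.2500 ✓

(2.0000, 4.5000)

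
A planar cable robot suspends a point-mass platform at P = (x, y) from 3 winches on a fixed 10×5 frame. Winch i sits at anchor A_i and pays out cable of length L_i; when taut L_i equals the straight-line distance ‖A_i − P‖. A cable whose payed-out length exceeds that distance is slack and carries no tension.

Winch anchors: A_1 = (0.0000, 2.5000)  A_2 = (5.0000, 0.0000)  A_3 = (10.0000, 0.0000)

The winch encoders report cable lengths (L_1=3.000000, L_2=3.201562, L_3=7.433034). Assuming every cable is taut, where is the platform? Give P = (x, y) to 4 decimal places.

(3.0000, 2.5000)

each cable: (A_i−P)·(A_i−P) = L_i²; let c_i = ‖A_i‖²−L_i²
c_1 = 0.0000+6.2500−9.0000 = -2.7500
row 1: -10.0000x + 5.0000y = -17.5000  (c_2=14.7500)
row 2: -20.0000x + 5.0000y = -47.5000  (c_3=44.7500)
Cramer on rows 1–2 → x = 3.0000, y = 2.5000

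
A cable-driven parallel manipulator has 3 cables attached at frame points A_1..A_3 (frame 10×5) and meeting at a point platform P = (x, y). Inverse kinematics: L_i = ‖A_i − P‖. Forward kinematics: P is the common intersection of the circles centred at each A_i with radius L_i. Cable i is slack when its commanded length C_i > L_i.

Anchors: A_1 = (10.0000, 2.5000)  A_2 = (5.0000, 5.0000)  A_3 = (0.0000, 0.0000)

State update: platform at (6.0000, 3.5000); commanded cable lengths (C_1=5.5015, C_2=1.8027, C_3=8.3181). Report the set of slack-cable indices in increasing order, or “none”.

1, 3

cable 1: √((4.0000)²+(-1.0000)²)=4.1231, C_1=5.5015: slack
cable 2: √((-1.0000)²+(1.5000)²)=1.8028, C_2=1.8027: taut
cable 3: √((-6.0000)²+(-3.5000)²)=6.9462, C_3=8.3181: slack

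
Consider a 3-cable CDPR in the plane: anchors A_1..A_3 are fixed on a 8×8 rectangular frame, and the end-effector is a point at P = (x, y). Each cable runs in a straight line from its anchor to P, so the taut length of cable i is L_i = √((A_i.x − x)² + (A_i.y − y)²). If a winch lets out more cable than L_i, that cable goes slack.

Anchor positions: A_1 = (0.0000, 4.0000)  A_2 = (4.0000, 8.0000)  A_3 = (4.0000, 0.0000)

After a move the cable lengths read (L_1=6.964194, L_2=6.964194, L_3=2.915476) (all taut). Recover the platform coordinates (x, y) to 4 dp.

(6.5000, 1.5000)

circle eqns → linear via eq_j − eq_1; set q_j = A_j·A_j − L_j²
q_1 = 0.0000+16.0000−48.5000 = -32.5000
-8.0000·x − 8.0000·y = q_1−q_2 = -64.0000
-8.0000·x + 8.0000·y = q_1−q_3 = -40.0000
solve first two rows → x=6.5000, y=1.5000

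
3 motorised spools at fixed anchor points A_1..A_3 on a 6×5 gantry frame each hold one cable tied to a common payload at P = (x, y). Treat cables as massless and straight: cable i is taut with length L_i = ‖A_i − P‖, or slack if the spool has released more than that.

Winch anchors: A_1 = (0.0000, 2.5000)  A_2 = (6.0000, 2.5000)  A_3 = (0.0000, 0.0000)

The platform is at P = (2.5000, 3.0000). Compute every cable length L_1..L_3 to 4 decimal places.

cable 1: Δx=-2.5000, Δy=-0.5000; L_1 = √(Δx²+Δy²) = 2.5495
cable 2: Δx=3.5000, Δy=-0.5000; L_2 = √(Δx²+Δy²) = 3.5355
cable 3: Δx=-2.5000, Δy=-3.0000; L_3 = √(Δx²+Δy²) = 3.9051

(2.5495, 3.5355, 3.9051)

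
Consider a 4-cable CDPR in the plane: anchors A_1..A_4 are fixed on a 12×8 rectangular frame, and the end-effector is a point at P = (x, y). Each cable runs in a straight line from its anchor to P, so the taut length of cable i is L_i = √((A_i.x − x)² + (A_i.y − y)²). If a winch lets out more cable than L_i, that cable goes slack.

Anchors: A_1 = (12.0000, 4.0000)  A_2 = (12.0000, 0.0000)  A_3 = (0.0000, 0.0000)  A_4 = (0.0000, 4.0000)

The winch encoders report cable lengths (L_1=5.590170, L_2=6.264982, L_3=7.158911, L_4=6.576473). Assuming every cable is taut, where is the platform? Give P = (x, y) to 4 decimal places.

circle eqns → linear via eq_j − eq_1; set c_j = A_j·A_j − L_j²
c_1 = 144.0000+16.0000−31.2500 = 128.7500
0.0000·x + 8.0000·y = c_1−c_2 = 24.0000
24.0000·x + 8.0000·y = c_1−c_3 = 180.0000
24.0000·x + 0.0000·y = c_1−c_4 = 156.0000
solve first two rows → x=6.5000, y=3.0000
check cable 4: ‖A_4−P‖² = 43.2500 ≈ L_4² = 43.2500 ✓

(6.5000, 3.0000)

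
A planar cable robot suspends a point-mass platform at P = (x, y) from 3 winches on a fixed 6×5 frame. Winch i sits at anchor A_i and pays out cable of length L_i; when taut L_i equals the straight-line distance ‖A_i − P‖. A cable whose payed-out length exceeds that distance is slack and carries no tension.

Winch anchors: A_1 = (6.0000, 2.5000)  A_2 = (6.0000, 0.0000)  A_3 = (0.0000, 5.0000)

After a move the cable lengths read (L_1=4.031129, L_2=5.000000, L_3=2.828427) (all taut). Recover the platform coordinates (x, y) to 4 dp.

(2.0000, 3.0000)

each cable: (A_i−P)·(A_i−P) = L_i²; let k_i = ‖A_i‖²−L_i²
k_1 = 36.0000+6.2500−16.2500 = 26.0000
row 1: 0.0000x + 5.0000y = 15.0000  (k_2=11.0000)
row 2: 12.0000x − 5.0000y = 9.0000  (k_3=17.0000)
Cramer on rows 1–2 → x = 2.0000, y = 3.0000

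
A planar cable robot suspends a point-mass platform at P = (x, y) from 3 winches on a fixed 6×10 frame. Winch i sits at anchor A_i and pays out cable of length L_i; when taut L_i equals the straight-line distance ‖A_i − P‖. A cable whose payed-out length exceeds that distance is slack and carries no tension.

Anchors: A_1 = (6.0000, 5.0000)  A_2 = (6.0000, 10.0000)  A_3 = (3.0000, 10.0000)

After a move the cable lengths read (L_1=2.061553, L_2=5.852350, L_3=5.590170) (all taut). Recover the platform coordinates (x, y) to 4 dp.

(4.0000, 4.5000)

each cable: (A_i−P)·(A_i−P) = L_i²; let q_i = ‖A_i‖²−L_i²
q_1 = 36.0000+25.0000−4.2500 = 56.7500
row 1: 0.0000x − 10.0000y = -45.0000  (q_2=101.7500)
row 2: 6.0000x − 10.0000y = -21.0000  (q_3=77.7500)
Cramer on rows 1–2 → x = 4.0000, y = 4.5000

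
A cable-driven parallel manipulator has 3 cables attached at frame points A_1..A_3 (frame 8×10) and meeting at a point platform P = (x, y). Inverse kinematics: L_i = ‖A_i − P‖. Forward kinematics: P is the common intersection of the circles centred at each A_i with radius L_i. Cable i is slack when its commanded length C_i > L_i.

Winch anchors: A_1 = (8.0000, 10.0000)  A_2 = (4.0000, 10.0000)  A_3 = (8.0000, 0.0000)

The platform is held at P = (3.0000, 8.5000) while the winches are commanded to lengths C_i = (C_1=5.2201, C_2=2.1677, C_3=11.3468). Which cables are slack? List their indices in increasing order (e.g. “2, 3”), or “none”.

2, 3

cable 1: L_1 = ‖A_1−P‖ = 5.2202;  C_1 = 5.2201 → taut
cable 2: L_2 = ‖A_2−P‖ = 1.8028;  C_2 = 2.1677 → slack
cable 3: L_3 = ‖A_3−P‖ = 9.8615;  C_3 = 11.3468 → slack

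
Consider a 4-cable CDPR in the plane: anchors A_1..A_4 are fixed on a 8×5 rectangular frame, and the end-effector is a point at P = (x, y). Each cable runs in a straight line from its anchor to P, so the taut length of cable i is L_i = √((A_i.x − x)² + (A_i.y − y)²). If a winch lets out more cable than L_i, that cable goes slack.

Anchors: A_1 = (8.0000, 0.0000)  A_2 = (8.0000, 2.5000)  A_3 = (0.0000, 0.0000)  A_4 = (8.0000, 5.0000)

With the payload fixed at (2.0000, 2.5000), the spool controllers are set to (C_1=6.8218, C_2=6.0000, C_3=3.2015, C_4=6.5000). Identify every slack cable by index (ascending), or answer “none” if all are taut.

cable 1: L_1 = ‖A_1−P‖ = 6.5000;  C_1 = 6.8218 → slack
cable 2: L_2 = ‖A_2−P‖ = 6.0000;  C_2 = 6.0000 → taut
cable 3: L_3 = ‖A_3−P‖ = 3.2016;  C_3 = 3.2015 → taut
cable 4: L_4 = ‖A_4−P‖ = 6.5000;  C_4 = 6.5000 → taut

1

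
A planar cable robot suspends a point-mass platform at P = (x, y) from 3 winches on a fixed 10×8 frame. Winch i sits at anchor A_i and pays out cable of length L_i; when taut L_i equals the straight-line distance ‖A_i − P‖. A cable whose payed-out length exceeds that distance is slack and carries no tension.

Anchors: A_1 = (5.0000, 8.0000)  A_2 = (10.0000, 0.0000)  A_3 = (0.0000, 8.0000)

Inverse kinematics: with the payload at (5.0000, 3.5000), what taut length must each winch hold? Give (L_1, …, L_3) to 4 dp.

L_1 = √((5.0000−5.0000)² + (8.0000−3.5000)²) = 4.5000
L_2 = √((10.0000−5.0000)² + (0.0000−3.5000)²) = 6.1033
L_3 = √((0.0000−5.0000)² + (8.0000−3.5000)²) = 6.7268

(4.5000, 6.1033, 6.7268)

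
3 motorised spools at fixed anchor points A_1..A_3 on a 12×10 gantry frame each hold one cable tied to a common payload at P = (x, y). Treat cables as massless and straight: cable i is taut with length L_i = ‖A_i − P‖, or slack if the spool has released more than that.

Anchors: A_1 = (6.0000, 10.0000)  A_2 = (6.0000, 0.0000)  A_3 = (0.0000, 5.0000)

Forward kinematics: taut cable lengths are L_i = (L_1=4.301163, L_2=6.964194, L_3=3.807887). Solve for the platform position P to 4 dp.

expand ‖A_i−P‖²=L_i² and subtract eq 1 (k_i ≔ ‖A_i‖²−L_i²)
k_1 = 36.0000+100.0000−18.5000 = 117.5000
eq1−eq2 → [0.0000  20.0000]·P = 130.0000
eq1−eq3 → [12.0000  10.0000]·P = 107.0000
2×2 solve → P = (3.5000, 6.5000)

(3.5000, 6.5000)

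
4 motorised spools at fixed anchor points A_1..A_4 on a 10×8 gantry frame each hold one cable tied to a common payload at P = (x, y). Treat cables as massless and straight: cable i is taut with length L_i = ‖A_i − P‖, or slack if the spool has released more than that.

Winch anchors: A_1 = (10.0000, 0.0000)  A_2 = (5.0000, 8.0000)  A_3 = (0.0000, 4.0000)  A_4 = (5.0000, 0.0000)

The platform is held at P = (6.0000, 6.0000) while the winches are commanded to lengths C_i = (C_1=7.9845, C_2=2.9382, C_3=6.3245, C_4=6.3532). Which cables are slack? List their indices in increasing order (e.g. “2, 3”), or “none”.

cable 1: √((4.0000)²+(-6.0000)²)=7.2111, C_1=7.9845: slack
cable 2: √((-1.0000)²+(2.0000)²)=2.2361, C_2=2.9382: slack
cable 3: √((-6.0000)²+(-2.0000)²)=6.3246, C_3=6.3245: taut
cable 4: √((-1.0000)²+(-6.0000)²)=6.0828, C_4=6.3532: slack

1, 2, 4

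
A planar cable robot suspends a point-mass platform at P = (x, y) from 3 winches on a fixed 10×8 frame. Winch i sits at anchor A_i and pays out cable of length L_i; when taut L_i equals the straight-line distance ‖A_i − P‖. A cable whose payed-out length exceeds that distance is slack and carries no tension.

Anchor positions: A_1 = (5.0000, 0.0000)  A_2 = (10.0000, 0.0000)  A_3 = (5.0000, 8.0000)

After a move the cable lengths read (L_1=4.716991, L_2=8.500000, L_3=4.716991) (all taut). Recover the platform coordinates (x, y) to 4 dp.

expand ‖A_i−P‖²=L_i² and subtract eq 1 (k_i ≔ ‖A_i‖²−L_i²)
k_1 = 25.0000+0.0000−22.2500 = 2.7500
eq1−eq2 → [-10.0000  0.0000]·P = -25.0000
eq1−eq3 → [0.0000  -16.0000]·P = -64.0000
2×2 solve → P = (2.5000, 4.0000)

(2.5000, 4.0000)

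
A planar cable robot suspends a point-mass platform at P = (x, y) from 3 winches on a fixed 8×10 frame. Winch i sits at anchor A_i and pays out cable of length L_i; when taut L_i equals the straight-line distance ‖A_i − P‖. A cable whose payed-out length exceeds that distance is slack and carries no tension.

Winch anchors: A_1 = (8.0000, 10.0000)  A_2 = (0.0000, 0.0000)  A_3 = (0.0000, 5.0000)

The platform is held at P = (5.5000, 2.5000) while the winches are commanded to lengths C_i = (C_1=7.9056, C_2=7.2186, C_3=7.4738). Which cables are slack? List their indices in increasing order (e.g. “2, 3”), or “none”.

cable 1: √((2.5000)²+(7.5000)²)=7.9057, C_1=7.9056: taut
cable 2: √((-5.5000)²+(-2.5000)²)=6.0415, C_2=7.2186: slack
cable 3: √((-5.5000)²+(2.5000)²)=6.0415, C_3=7.4738: slack

2, 3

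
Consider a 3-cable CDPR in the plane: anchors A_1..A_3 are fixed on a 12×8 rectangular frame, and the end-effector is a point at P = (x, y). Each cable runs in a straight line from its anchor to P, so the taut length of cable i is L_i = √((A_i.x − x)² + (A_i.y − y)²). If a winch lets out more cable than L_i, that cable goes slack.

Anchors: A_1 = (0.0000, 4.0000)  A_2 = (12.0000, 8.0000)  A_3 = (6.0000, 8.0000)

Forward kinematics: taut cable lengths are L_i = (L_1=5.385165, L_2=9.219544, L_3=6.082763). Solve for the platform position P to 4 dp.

(5.0000, 2.0000)

circle eqns → linear via eq_j − eq_1; set k_j = A_j·A_j − L_j²
k_1 = 0.0000+16.0000−29.0000 = -13.0000
-24.0000·x − 8.0000·y = k_1−k_2 = -136.0000
-12.0000·x − 8.0000·y = k_1−k_3 = -76.0000
solve first two rows → x=5.0000, y=2.0000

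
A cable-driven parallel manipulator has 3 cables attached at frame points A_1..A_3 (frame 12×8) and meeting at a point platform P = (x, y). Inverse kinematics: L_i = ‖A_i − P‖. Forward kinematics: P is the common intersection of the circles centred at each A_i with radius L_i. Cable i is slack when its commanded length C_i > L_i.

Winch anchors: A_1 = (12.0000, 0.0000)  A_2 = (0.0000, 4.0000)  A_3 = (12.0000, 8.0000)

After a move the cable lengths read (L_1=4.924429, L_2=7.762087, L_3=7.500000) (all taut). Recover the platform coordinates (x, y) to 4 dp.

each cable: (A_i−P)·(A_i−P) = L_i²; let k_i = ‖A_i‖²−L_i²
k_1 = 144.0000+0.0000−24.2500 = 119.7500
row 1: 24.0000x − 8.0000y = 164.0000  (k_2=-44.2500)
row 2: 0.0000x − 16.0000y = -32.0000  (k_3=151.7500)
Cramer on rows 1–2 → x = 7.5000, y = 2.0000

(7.5000, 2.0000)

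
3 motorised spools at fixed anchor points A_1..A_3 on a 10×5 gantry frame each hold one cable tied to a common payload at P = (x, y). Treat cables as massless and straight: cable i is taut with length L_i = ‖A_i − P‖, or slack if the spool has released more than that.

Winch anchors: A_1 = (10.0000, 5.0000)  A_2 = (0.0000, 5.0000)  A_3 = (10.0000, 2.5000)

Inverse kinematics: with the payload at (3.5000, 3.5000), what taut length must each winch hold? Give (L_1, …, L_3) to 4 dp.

(6.6708, 3.8079, 6.5765)

cable 1: Δx=6.5000, Δy=1.5000; L_1 = √(Δx²+Δy²) = 6.6708
cable 2: Δx=-3.5000, Δy=1.5000; L_2 = √(Δx²+Δy²) = 3.8079
cable 3: Δx=6.5000, Δy=-1.0000; L_3 = √(Δx²+Δy²) = 6.5765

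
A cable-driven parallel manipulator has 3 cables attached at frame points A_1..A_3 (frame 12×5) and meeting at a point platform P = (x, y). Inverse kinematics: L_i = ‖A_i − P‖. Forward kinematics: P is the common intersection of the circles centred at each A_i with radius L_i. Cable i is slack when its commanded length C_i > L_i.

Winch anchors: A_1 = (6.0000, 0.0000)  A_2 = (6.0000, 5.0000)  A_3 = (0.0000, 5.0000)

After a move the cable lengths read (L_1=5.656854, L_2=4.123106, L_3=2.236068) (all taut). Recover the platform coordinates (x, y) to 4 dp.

(2.0000, 4.0000)

circle eqns → linear via eq_j − eq_1; set q_j = A_j·A_j − L_j²
q_1 = 36.0000+0.0000−32.0000 = 4.0000
0.0000·x − 10.0000·y = q_1−q_2 = -40.0000
12.0000·x − 10.0000·y = q_1−q_3 = -16.0000
solve first two rows → x=2.0000, y=4.0000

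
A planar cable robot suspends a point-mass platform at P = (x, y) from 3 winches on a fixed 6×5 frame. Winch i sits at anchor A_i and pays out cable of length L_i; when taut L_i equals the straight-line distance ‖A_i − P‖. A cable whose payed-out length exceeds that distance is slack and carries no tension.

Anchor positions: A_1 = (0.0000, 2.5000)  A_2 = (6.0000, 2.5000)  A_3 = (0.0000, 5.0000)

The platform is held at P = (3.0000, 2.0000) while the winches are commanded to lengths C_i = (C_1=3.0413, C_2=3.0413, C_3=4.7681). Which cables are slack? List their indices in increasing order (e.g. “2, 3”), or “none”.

3

cable 1: √((-3.0000)²+(0.5000)²)=3.0414, C_1=3.0413: taut
cable 2: √((3.0000)²+(0.5000)²)=3.0414, C_2=3.0413: taut
cable 3: √((-3.0000)²+(3.0000)²)=4.2426, C_3=4.7681: slack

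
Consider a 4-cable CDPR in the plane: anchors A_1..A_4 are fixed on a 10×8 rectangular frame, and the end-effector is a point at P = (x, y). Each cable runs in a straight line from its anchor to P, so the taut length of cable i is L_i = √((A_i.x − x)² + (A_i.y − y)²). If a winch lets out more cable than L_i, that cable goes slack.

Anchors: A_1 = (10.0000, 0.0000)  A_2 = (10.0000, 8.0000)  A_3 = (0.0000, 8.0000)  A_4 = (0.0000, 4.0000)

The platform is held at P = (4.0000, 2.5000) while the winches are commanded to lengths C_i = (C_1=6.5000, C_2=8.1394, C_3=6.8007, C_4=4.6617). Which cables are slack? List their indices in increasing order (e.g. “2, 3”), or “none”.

cable 1: √((6.0000)²+(-2.5000)²)=6.5000, C_1=6.5000: taut
cable 2: √((6.0000)²+(5.5000)²)=8.1394, C_2=8.1394: taut
cable 3: √((-4.0000)²+(5.5000)²)=6.8007, C_3=6.8007: taut
cable 4: √((-4.0000)²+(1.5000)²)=4.2720, C_4=4.6617: slack

4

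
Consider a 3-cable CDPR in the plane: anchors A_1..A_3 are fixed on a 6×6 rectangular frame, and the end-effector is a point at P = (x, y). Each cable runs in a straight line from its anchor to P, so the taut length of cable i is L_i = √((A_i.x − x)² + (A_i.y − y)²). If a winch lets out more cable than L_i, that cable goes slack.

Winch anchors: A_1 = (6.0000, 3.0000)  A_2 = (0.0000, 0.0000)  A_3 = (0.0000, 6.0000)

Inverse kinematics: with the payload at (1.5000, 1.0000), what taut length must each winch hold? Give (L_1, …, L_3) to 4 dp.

(4.9244, 1.8028, 5.2202)

cable 1: Δx=4.5000, Δy=2.0000; L_1 = √(Δx²+Δy²) = 4.9244
cable 2: Δx=-1.5000, Δy=-1.0000; L_2 = √(Δx²+Δy²) = 1.8028
cable 3: Δx=-1.5000, Δy=5.0000; L_3 = √(Δx²+Δy²) = 5.2202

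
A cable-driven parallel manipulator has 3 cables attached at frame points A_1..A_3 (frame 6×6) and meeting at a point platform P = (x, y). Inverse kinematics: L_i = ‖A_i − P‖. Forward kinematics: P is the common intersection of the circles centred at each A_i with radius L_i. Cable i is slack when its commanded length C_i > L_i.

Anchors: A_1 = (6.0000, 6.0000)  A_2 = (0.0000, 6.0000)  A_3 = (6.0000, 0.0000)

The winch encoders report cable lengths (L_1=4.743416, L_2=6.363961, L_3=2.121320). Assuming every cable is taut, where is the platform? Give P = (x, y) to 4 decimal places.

expand ‖A_i−P‖²=L_i² and subtract eq 1 (c_i ≔ ‖A_i‖²−L_i²)
c_1 = 36.0000+36.0000−22.5000 = 49.5000
eq1−eq2 → [12.0000  0.0000]·P = 54.0000
eq1−eq3 → [0.0000  12.0000]·P = 18.0000
2×2 solve → P = (4.5000, 1.5000)

(4.5000, 1.5000)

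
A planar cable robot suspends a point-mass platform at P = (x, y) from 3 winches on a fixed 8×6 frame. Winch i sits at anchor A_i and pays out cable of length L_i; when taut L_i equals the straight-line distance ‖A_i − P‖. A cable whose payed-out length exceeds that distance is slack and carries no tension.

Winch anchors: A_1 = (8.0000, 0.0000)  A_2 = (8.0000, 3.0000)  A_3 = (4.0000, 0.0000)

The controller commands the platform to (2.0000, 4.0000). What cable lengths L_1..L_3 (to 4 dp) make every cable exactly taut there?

cable 1: Δx=6.0000, Δy=-4.0000; L_1 = √(Δx²+Δy²) = 7.2111
cable 2: Δx=6.0000, Δy=-1.0000; L_2 = √(Δx²+Δy²) = 6.0828
cable 3: Δx=2.0000, Δy=-4.0000; L_3 = √(Δx²+Δy²) = 4.4721

(7.2111, 6.0828, 4.4721)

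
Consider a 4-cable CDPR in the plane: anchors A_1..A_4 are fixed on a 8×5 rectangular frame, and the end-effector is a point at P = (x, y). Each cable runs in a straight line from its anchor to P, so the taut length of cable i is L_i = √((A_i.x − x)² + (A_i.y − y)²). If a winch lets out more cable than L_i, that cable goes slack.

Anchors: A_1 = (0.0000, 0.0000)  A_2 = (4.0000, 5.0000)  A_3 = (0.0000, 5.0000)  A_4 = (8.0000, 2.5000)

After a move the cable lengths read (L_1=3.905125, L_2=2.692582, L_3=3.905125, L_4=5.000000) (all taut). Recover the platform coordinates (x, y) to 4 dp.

circle eqns → linear via eq_j − eq_1; set q_j = A_j·A_j − L_j²
q_1 = 0.0000+0.0000−15.2500 = -15.2500
-8.0000·x − 10.0000·y = q_1−q_2 = -49.0000
0.0000·x − 10.0000·y = q_1−q_3 = -25.0000
-16.0000·x − 5.0000·y = q_1−q_4 = -60.5000
solve first two rows → x=3.0000, y=2.5000
check cable 4: ‖A_4−P‖² = 25.0000 ≈ L_4² = 25.0000 ✓

(3.0000, 2.5000)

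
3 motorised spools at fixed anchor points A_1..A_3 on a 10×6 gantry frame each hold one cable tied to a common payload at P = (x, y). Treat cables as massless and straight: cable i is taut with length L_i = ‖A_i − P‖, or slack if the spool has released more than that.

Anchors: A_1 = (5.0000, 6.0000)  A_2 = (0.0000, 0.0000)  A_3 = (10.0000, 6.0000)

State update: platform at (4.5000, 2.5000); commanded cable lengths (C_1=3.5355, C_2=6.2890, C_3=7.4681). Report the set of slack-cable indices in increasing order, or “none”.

2, 3

cable 1: √((0.5000)²+(3.5000)²)=3.5355, C_1=3.5355: taut
cable 2: √((-4.5000)²+(-2.5000)²)=5.1478, C_2=6.2890: slack
cable 3: √((5.5000)²+(3.5000)²)=6.5192, C_3=7.4681: slack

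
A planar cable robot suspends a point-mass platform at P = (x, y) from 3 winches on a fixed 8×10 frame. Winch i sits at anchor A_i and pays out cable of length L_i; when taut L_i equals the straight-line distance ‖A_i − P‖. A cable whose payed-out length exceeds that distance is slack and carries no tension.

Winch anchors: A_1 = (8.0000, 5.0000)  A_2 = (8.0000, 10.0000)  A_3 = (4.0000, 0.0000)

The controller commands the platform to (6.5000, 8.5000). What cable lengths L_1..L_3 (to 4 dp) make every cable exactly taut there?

(3.8079, 2.1213, 8.8600)

cable 1: Δx=1.5000, Δy=-3.5000; L_1 = √(Δx²+Δy²) = 3.8079
cable 2: Δx=1.5000, Δy=1.5000; L_2 = √(Δx²+Δy²) = 2.1213
cable 3: Δx=-2.5000, Δy=-8.5000; L_3 = √(Δx²+Δy²) = 8.8600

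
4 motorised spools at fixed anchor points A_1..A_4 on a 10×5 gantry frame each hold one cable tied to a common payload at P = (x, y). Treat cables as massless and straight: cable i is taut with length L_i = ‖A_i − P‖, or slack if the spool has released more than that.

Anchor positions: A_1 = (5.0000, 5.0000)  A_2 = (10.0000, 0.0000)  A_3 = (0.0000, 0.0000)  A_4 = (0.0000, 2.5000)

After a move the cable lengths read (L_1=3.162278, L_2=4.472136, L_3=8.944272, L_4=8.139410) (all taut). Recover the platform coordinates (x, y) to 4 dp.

(8.0000, 4.0000)

circle eqns → linear via eq_j − eq_1; set k_j = A_j·A_j − L_j²
k_1 = 25.0000+25.0000−10.0000 = 40.0000
-10.0000·x + 10.0000·y = k_1−k_2 = -40.0000
10.0000·x + 10.0000·y = k_1−k_3 = 120.0000
10.0000·x + 5.0000·y = k_1−k_4 = 100.0000
solve first two rows → x=8.0000, y=4.0000
check cable 4: ‖A_4−P‖² = 66.2500 ≈ L_4² = 66.2500 ✓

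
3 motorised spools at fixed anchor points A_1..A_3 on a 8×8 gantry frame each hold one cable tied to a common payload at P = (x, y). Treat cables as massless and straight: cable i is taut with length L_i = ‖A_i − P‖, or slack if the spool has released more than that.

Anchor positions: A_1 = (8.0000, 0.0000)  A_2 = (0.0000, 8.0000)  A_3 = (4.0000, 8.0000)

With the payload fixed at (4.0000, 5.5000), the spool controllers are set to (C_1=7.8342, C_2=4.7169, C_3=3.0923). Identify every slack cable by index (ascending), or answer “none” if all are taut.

i=1: geometric 6.8007 vs commanded 7.8342 ⇒ slack
i=2: geometric 4.7170 vs commanded 4.7169 ⇒ taut
i=3: geometric 2.5000 vs commanded 3.0923 ⇒ slack

1, 3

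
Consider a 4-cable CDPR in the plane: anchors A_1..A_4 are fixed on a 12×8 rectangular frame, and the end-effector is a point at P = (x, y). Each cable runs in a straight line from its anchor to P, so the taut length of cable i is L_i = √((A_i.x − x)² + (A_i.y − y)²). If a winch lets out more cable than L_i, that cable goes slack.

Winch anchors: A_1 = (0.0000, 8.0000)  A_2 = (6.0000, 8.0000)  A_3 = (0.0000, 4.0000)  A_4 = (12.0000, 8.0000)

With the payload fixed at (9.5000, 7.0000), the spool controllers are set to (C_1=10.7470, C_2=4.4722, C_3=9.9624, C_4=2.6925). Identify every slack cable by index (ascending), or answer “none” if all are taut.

cable 1: L_1 = ‖A_1−P‖ = 9.5525;  C_1 = 10.7470 → slack
cable 2: L_2 = ‖A_2−P‖ = 3.6401;  C_2 = 4.4722 → slack
cable 3: L_3 = ‖A_3−P‖ = 9.9624;  C_3 = 9.9624 → taut
cable 4: L_4 = ‖A_4−P‖ = 2.6926;  C_4 = 2.6925 → taut

1, 2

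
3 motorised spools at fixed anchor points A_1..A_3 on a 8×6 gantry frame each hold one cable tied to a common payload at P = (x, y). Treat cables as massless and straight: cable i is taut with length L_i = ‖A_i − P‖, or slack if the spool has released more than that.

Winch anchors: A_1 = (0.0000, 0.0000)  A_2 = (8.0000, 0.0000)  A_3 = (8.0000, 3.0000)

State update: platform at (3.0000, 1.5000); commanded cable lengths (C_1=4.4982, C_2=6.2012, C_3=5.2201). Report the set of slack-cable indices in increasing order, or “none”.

i=1: geometric 3.3541 vs commanded 4.4982 ⇒ slack
i=2: geometric 5.2202 vs commanded 6.2012 ⇒ slack
i=3: geometric 5.2202 vs commanded 5.2201 ⇒ taut

1, 2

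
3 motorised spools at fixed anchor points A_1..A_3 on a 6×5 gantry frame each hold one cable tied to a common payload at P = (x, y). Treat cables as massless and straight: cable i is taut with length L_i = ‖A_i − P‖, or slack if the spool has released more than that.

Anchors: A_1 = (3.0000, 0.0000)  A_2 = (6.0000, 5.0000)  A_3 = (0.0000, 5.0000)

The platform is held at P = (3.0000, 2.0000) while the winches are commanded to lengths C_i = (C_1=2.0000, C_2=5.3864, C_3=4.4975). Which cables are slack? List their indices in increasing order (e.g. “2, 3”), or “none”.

i=1: geometric 2.0000 vs commanded 2.0000 ⇒ taut
i=2: geometric 4.2426 vs commanded 5.3864 ⇒ slack
i=3: geometric 4.2426 vs commanded 4.4975 ⇒ slack

2, 3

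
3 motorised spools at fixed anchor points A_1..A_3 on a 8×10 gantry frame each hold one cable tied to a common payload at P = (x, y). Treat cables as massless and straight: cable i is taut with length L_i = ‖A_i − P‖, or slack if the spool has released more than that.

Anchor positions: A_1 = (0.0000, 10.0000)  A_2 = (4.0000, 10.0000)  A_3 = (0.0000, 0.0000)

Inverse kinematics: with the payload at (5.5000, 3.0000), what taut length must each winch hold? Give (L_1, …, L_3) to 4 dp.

(8.9022, 7.1589, 6.2650)

cable 1: Δx=-5.5000, Δy=7.0000; L_1 = √(Δx²+Δy²) = 8.9022
cable 2: Δx=-1.5000, Δy=7.0000; L_2 = √(Δx²+Δy²) = 7.1589
cable 3: Δx=-5.5000, Δy=-3.0000; L_3 = √(Δx²+Δy²) = 6.2650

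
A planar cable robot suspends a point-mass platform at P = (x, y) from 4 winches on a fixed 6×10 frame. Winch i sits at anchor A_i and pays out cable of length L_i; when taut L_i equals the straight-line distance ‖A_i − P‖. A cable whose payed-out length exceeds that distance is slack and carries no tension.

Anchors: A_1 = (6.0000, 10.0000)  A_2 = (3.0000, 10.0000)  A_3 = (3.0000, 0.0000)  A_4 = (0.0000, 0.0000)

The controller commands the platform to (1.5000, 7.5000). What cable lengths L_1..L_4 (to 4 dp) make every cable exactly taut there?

cable 1: Δx=4.5000, Δy=2.5000; L_1 = √(Δx²+Δy²) = 5.1478
cable 2: Δx=1.5000, Δy=2.5000; L_2 = √(Δx²+Δy²) = 2.9155
cable 3: Δx=1.5000, Δy=-7.5000; L_3 = √(Δx²+Δy²) = 7.6485
cable 4: Δx=-1.5000, Δy=-7.5000; L_4 = √(Δx²+Δy²) = 7.6485

(5.1478, 2.9155, 7.6485, 7.6485)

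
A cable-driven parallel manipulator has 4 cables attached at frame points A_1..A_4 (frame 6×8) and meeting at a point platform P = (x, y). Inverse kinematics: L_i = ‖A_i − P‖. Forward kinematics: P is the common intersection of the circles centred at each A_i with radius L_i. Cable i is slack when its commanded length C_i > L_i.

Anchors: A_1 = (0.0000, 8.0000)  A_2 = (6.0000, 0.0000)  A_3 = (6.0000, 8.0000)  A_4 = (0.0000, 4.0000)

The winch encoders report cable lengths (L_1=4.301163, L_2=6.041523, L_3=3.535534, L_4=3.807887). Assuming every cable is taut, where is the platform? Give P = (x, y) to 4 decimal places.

(3.5000, 5.5000)

expand ‖A_i−P‖²=L_i² and subtract eq 1 (c_i ≔ ‖A_i‖²−L_i²)
c_1 = 0.0000+64.0000−18.5000 = 45.5000
eq1−eq2 → [-12.0000  16.0000]·P = 46.0000
eq1−eq3 → [-12.0000  0.0000]·P = -42.0000
eq1−eq4 → [0.0000  8.0000]·P = 44.0000
2×2 solve → P = (3.5000, 5.5000)
check cable 4: ‖A_4−P‖² = 14.5000 ≈ L_4² = 14.5000 ✓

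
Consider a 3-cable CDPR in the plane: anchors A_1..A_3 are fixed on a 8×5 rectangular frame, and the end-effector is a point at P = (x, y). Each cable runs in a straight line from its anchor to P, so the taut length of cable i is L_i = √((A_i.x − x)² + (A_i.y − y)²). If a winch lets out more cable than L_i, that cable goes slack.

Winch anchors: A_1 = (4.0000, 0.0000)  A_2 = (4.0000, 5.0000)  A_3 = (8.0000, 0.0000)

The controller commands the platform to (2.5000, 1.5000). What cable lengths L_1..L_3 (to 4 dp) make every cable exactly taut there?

(2.1213, 3.8079, 5.7009)

cable 1: Δx=1.5000, Δy=-1.5000; L_1 = √(Δx²+Δy²) = 2.1213
cable 2: Δx=1.5000, Δy=3.5000; L_2 = √(Δx²+Δy²) = 3.8079
cable 3: Δx=5.5000, Δy=-1.5000; L_3 = √(Δx²+Δy²) = 5.7009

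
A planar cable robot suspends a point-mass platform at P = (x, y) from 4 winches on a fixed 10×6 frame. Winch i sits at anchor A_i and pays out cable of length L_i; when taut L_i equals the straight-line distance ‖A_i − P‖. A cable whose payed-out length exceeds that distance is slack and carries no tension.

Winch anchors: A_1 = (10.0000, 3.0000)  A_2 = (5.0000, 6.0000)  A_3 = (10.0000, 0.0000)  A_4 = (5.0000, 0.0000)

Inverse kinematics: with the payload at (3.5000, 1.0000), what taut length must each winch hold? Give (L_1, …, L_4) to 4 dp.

(6.8007, 5.2202, 6.5765, 1.8028)

L_1 = √((10.0000−3.5000)² + (3.0000−1.0000)²) = 6.8007
L_2 = √((5.0000−3.5000)² + (6.0000−1.0000)²) = 5.2202
L_3 = √((10.0000−3.5000)² + (0.0000−1.0000)²) = 6.5765
L_4 = √((5.0000−3.5000)² + (0.0000−1.0000)²) = 1.8028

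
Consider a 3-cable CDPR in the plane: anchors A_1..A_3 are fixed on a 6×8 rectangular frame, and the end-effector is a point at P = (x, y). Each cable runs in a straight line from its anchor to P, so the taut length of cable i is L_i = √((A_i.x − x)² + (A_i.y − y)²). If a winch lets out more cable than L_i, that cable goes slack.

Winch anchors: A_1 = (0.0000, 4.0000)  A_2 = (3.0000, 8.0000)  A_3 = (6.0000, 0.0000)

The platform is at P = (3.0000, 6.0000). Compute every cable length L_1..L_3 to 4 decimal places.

cable 1: Δx=-3.0000, Δy=-2.0000; L_1 = √(Δx²+Δy²) = 3.6056
cable 2: Δx=0.0000, Δy=2.0000; L_2 = √(Δx²+Δy²) = 2.0000
cable 3: Δx=3.0000, Δy=-6.0000; L_3 = √(Δx²+Δy²) = 6.7082

(3.6056, 2.0000, 6.7082)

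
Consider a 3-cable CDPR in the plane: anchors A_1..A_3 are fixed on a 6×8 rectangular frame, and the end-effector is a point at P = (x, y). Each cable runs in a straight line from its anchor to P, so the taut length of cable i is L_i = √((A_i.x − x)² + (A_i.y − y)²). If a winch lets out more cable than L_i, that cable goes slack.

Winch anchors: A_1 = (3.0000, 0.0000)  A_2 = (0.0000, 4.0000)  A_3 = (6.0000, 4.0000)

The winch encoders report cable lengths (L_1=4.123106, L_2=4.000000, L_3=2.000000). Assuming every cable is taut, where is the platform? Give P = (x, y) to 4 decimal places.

expand ‖A_i−P‖²=L_i² and subtract eq 1 (k_i ≔ ‖A_i‖²−L_i²)
k_1 = 9.0000+0.0000−17.0000 = -8.0000
eq1−eq2 → [6.0000  -8.0000]·P = -8.0000
eq1−eq3 → [-6.0000  -8.0000]·P = -56.0000
2×2 solve → P = (4.0000, 4.0000)

(4.0000, 4.0000)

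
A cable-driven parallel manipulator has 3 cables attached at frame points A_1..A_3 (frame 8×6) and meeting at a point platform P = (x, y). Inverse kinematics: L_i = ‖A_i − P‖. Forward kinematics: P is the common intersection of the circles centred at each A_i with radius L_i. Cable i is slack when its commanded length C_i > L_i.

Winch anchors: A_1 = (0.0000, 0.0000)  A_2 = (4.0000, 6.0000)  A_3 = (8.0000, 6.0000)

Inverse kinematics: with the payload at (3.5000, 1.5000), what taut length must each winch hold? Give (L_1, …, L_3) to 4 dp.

L_1 = √((0.0000−3.5000)² + (0.0000−1.5000)²) = 3.8079
L_2 = √((4.0000−3.5000)² + (6.0000−1.5000)²) = 4.5277
L_3 = √((8.0000−3.5000)² + (6.0000−1.5000)²) = 6.3640

(3.8079, 4.5277, 6.3640)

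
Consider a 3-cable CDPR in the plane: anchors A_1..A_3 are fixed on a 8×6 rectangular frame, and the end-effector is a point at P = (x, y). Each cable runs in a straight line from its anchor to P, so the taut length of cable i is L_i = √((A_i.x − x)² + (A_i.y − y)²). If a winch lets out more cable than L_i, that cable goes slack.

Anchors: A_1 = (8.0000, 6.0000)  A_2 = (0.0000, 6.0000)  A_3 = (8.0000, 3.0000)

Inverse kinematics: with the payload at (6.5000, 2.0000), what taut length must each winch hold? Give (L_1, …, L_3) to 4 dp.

L_1 = √((8.0000−6.5000)² + (6.0000−2.0000)²) = 4.2720
L_2 = √((0.0000−6.5000)² + (6.0000−2.0000)²) = 7.6322
L_3 = √((8.0000−6.5000)² + (3.0000−2.0000)²) = 1.8028

(4.2720, 7.6322, 1.8028)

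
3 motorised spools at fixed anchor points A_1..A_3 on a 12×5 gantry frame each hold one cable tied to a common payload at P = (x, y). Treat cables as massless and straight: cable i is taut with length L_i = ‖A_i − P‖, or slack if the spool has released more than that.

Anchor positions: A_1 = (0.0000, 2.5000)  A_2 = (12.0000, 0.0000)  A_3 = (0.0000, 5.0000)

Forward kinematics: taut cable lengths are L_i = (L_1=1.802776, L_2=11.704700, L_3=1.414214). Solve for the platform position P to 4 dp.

each cable: (A_i−P)·(A_i−P) = L_i²; let c_i = ‖A_i‖²−L_i²
c_1 = 0.0000+6.2500−3.2500 = 3.0000
row 1: -24.0000x + 5.0000y = -4.0000  (c_2=7.0000)
row 2: 0.0000x − 5.0000y = -20.0000  (c_3=23.0000)
Cramer on rows 1–2 → x = 1.0000, y = 4.0000

(1.0000, 4.0000)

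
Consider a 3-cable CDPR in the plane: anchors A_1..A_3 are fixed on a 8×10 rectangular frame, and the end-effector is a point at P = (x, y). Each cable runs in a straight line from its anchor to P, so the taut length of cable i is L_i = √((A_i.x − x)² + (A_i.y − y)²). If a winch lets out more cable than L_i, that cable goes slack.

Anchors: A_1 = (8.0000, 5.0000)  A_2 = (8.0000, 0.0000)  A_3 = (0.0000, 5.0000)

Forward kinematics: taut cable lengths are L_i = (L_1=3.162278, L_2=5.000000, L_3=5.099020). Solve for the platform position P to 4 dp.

circle eqns → linear via eq_j − eq_1; set k_j = A_j·A_j − L_j²
k_1 = 64.0000+25.0000−10.0000 = 79.0000
0.0000·x + 10.0000·y = k_1−k_2 = 40.0000
16.0000·x + 0.0000·y = k_1−k_3 = 80.0000
solve first two rows → x=5.0000, y=4.0000

(5.0000, 4.0000)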